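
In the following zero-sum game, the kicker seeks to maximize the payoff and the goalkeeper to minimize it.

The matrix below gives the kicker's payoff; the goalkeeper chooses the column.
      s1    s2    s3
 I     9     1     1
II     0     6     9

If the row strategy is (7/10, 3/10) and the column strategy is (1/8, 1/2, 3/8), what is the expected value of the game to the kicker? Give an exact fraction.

53/16

Against (1/8, 1/2, 3/8), each row's expected payoff is I: 2; II: 51/8.
Taking the (7/10, 3/10)-weighted average: (7/10)·(2) + (3/10)·(51/8) = 53/16.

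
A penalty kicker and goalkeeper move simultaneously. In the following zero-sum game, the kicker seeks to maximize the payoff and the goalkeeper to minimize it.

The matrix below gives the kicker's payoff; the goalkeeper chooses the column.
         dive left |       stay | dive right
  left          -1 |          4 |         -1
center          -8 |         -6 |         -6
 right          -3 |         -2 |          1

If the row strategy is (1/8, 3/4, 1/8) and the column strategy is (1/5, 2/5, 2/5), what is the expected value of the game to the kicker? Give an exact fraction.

Against (1/5, 2/5, 2/5), each row's expected payoff is left: 1; center: -32/5; right: -1.
Taking the (1/8, 3/4, 1/8)-weighted average: (1/8)·(1) + (3/4)·(-32/5) + (1/8)·(-1) = -24/5.

-24/5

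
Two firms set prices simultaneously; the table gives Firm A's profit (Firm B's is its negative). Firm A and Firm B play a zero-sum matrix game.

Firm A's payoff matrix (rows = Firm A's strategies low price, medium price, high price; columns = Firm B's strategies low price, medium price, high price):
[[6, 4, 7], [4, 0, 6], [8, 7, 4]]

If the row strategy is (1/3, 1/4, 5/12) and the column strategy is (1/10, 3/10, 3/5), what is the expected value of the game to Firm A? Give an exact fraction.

Against (1/10, 3/10, 3/5), each row's expected payoff is low price: 6; medium price: 4; high price: 53/10.
Taking the (1/3, 1/4, 5/12)-weighted average: (1/3)·(6) + (1/4)·(4) + (5/12)·(53/10) = 125/24.

125/24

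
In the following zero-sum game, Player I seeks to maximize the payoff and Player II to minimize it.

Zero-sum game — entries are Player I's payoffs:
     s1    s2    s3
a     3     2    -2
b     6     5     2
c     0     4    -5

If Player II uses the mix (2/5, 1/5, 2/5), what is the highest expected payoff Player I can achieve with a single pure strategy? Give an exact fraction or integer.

21/5

a: (3)·(2/5) + (2)·(1/5) + (-2)·(2/5) = 4/5.
b: (6)·(2/5) + (5)·(1/5) + (2)·(2/5) = 21/5.
c: (0)·(2/5) + (4)·(1/5) + (-5)·(2/5) = -6/5.
The best pure response is b with expected payoff 21/5.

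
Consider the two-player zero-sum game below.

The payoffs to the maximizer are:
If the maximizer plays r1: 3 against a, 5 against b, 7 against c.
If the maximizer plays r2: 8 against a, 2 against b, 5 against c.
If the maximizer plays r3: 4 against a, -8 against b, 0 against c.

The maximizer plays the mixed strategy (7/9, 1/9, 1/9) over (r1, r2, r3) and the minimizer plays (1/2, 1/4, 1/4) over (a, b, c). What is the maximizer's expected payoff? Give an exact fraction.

149/36

Against (1/2, 1/4, 1/4), each row's expected payoff is r1: 9/2; r2: 23/4; r3: 0.
Taking the (7/9, 1/9, 1/9)-weighted average: (7/9)·(9/2) + (1/9)·(23/4) + (1/9)·(0) = 149/36.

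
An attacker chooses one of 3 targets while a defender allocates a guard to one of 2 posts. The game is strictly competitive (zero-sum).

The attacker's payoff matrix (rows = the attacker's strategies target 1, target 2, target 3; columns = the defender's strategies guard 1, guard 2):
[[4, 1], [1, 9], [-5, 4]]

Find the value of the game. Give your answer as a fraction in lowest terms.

Row target 3 is strictly dominated by row target 2, so the attacker never plays it.
The remaining 2×2 game on (target 1, target 2) × (guard 1, guard 2) has no saddle point. Let the attacker play target 1 with probability p; indifference gives 4p + (1−p) = p + 9(1−p), so p = 8/11.
Similarly the defender's optimal q on guard 1 is 8/11, and the value is 4·(8/11) + (1)·(3/11) = 35/11.

35/11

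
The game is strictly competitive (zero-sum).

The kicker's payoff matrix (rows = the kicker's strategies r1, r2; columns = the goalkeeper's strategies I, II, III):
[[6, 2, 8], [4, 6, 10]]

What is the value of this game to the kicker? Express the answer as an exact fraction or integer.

Column III is strictly dominated by II for the goalkeeper (it gives the kicker more in every row).
The remaining 2×2 game on (r1, r2) × (I, II) has no saddle point. Let the kicker play r1 with probability p; indifference gives 6p + 4(1−p) = 2p + 6(1−p), so p = 1/3.
Similarly the goalkeeper's optimal q on I is 2/3, and the value is 6·(2/3) + (2)·(1/3) = 14/3.

14/3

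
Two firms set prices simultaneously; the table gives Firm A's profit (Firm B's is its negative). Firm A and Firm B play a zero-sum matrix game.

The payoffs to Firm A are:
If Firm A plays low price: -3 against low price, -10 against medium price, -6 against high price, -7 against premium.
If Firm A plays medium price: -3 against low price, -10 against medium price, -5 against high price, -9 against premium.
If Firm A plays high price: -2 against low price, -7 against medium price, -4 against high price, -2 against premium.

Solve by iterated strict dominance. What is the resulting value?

Row low price is strictly dominated by row high price (-2>-3, -7>-10, -4>-6, -2>-7); eliminate low price.
Row medium price is strictly dominated by row high price (-2>-3, -7>-10, -4>-5, -2>-9); eliminate medium price.
Column premium is strictly dominated by medium price for Firm B (-7<-2); eliminate premium.
Column low price is strictly dominated by medium price for Firm B (-7<-2); eliminate low price.
Column high price is strictly dominated by medium price for Firm B (-7<-4); eliminate high price.
Only (high price, medium price) remains, with payoff -7.

-7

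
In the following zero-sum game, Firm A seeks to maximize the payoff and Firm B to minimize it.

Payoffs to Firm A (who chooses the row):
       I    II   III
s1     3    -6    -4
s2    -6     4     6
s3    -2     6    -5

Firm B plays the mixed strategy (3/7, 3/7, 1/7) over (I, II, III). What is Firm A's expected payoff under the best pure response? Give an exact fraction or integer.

1

s1: (3)·(3/7) + (-6)·(3/7) + (-4)·(1/7) = -13/7.
s2: (-6)·(3/7) + (4)·(3/7) + (6)·(1/7) = 0.
s3: (-2)·(3/7) + (6)·(3/7) + (-5)·(1/7) = 1.
The best pure response is s3 with expected payoff 1.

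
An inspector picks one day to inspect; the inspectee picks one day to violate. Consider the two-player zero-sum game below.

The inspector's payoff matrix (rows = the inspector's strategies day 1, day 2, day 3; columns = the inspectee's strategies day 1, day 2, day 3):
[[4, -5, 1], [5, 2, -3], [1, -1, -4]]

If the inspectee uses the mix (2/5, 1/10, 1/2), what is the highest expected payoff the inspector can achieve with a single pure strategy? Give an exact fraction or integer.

day 1: (4)·(2/5) + (-5)·(1/10) + (1)·(1/2) = 8/5.
day 2: (5)·(2/5) + (2)·(1/10) + (-3)·(1/2) = 7/10.
day 3: (1)·(2/5) + (-1)·(1/10) + (-4)·(1/2) = -17/10.
The best pure response is day 1 with expected payoff 8/5.

8/5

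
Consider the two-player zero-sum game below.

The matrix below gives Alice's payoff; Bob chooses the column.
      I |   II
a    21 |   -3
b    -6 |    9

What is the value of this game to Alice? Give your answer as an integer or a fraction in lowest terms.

57/13

Row minima are -3 and -6, so Alice's maximin is -3; column maxima are 21 and 9, so Bob's minimax is 9. These differ, so the equilibrium is in mixed strategies.
Let Alice play a with probability p. Bob is indifferent when 21p − 6(1−p) = −3p + 9(1−p), giving p = 5/13.
Let Bob play I with probability q. Alice is indifferent when 21q − 3(1−q) = −6q + 9(1−q), giving q = 4/13.
The value is 21·(4/13) + (-3)·(9/13) = 57/13.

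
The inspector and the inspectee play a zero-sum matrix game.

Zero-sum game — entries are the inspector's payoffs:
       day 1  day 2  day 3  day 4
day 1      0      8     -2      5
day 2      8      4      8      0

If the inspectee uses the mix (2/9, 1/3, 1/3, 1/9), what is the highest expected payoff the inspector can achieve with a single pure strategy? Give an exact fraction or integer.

52/9

day 1: (0)·(2/9) + (8)·(1/3) + (-2)·(1/3) + (5)·(1/9) = 23/9.
day 2: (8)·(2/9) + (4)·(1/3) + (8)·(1/3) + (0)·(1/9) = 52/9.
The best pure response is day 2 with expected payoff 52/9.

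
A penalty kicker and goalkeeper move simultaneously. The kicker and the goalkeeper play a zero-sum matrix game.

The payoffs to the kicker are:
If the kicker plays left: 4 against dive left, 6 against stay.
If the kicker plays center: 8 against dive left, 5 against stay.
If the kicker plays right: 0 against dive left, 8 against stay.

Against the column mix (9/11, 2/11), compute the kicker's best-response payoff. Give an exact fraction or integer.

left: (4)·(9/11) + (6)·(2/11) = 48/11.
center: (8)·(9/11) + (5)·(2/11) = 82/11.
right: (0)·(9/11) + (8)·(2/11) = 16/11.
The best pure response is center with expected payoff 82/11.

82/11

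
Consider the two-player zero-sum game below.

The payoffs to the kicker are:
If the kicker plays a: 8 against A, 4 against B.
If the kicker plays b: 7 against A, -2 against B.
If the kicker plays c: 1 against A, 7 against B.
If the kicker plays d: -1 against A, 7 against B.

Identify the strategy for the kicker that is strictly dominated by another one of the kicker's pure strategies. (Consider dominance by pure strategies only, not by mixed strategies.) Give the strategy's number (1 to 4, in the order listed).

2

Compare b with a: 8 > 7, 4 > -2.
So a strictly dominates b for the kicker; b is strictly dominated.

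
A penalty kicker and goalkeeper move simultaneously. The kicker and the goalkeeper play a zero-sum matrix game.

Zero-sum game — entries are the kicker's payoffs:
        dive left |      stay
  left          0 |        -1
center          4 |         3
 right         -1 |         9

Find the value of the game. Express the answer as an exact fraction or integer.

39/11

Row left is strictly dominated by row center, so the kicker never plays it.
The remaining 2×2 game on (center, right) × (dive left, stay) has no saddle point. Let the kicker play center with probability p; indifference gives 4p − (1−p) = 3p + 9(1−p), so p = 10/11.
Similarly the goalkeeper's optimal q on dive left is 6/11, and the value is 4·(6/11) + (3)·(5/11) = 39/11.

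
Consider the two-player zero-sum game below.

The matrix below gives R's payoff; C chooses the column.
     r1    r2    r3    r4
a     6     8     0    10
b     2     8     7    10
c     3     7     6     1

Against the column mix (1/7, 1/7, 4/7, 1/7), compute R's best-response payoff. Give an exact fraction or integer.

48/7

a: (6)·(1/7) + (8)·(1/7) + (0)·(4/7) + (10)·(1/7) = 24/7.
b: (2)·(1/7) + (8)·(1/7) + (7)·(4/7) + (10)·(1/7) = 48/7.
c: (3)·(1/7) + (7)·(1/7) + (6)·(4/7) + (1)·(1/7) = 5.
The best pure response is b with expected payoff 48/7.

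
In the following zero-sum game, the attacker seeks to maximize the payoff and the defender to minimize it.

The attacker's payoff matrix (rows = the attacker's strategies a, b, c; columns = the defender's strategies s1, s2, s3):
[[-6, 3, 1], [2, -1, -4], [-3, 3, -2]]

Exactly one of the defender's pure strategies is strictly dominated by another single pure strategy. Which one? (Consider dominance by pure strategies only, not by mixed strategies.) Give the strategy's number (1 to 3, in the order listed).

The defender prefers columns that give the attacker less. Compare s2 with s3: 1 < 3, -4 < -1, -2 < 3.
So s3 strictly dominates s2 for the defender; s2 is strictly dominated.

2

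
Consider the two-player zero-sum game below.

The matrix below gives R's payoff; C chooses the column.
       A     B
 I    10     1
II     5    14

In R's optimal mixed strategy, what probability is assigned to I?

Row minima are 1 and 5, so R's maximin is 5; column maxima are 10 and 14, so C's minimax is 10. These differ, so the equilibrium is in mixed strategies.
Let R play I with probability p. C is indifferent when 10p + 5(1−p) = p + 14(1−p), giving p = 1/2.

1/2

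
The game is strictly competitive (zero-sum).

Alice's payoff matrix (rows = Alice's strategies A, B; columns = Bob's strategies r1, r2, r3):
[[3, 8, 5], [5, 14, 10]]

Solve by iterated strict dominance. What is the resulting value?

5

Column r2 is strictly dominated by r1 for Bob (3<8, 5<14); eliminate r2.
Column r3 is strictly dominated by r1 for Bob (3<5, 5<10); eliminate r3.
Row A is strictly dominated by row B (5>3); eliminate A.
Only (B, r1) remains, with payoff 5.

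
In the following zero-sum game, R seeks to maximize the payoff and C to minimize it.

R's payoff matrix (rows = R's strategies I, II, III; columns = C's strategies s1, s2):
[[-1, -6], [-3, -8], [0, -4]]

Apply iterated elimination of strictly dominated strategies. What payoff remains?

-4

Column s1 is strictly dominated by s2 for C (-6<-1, -8<-3, -4<0); eliminate s1.
Row II is strictly dominated by row I (-6>-8); eliminate II.
Row I is strictly dominated by row III (-4>-6); eliminate I.
Only (III, s2) remains, with payoff -4.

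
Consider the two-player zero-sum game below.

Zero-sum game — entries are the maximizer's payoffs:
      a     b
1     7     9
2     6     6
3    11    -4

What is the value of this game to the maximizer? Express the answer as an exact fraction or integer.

127/17

Row 2 is strictly dominated by row 1, so the maximizer never plays it.
The remaining 2×2 game on (1, 3) × (a, b) has no saddle point. Let the maximizer play 1 with probability p; indifference gives 7p + 11(1−p) = 9p − 4(1−p), so p = 15/17.
Similarly the minimizer's optimal q on a is 13/17, and the value is 7·(13/17) + (9)·(4/17) = 127/17.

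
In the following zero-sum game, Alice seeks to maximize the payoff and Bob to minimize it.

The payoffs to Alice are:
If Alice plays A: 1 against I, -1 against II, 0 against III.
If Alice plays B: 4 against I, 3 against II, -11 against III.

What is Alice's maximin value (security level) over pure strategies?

-1

The worst-case payoff for each row is A: -1, B: -11.
The best of these is -1.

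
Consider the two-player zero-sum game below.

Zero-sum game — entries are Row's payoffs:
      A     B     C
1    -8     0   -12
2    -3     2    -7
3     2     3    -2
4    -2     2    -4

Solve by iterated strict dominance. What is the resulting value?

Column B is strictly dominated by A for Column (-8<0, -3<2, 2<3, -2<2); eliminate B.
Row 1 is strictly dominated by row 2 (-3>-8, -7>-12); eliminate 1.
Row 4 is strictly dominated by row 3 (2>-2, -2>-4); eliminate 4.
Column A is strictly dominated by C for Column (-7<-3, -2<2); eliminate A.
Row 2 is strictly dominated by row 3 (-2>-7); eliminate 2.
Only (3, C) remains, with payoff -2.

-2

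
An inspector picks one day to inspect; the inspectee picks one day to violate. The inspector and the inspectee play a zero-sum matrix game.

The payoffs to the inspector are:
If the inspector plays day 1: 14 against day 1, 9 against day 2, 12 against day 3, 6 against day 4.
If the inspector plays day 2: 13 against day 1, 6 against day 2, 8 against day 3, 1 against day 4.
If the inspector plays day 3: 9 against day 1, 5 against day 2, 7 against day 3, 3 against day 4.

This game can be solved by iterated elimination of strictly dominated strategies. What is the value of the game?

Row day 3 is strictly dominated by row day 1 (14>9, 9>5, 12>7, 6>3); eliminate day 3.
Column day 2 is strictly dominated by day 4 for the inspectee (6<9, 1<6); eliminate day 2.
Column day 3 is strictly dominated by day 4 for the inspectee (6<12, 1<8); eliminate day 3.
Column day 1 is strictly dominated by day 4 for the inspectee (6<14, 1<13); eliminate day 1.
Row day 2 is strictly dominated by row day 1 (6>1); eliminate day 2.
Only (day 1, day 4) remains, with payoff 6.

6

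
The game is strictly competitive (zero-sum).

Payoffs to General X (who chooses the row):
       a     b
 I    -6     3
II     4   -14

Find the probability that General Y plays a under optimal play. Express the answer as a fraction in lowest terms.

17/27

Row minima are -6 and -14, so General X's maximin is -6; column maxima are 4 and 3, so General Y's minimax is 3. These differ, so the equilibrium is in mixed strategies.
Let General Y play a with probability q. General X is indifferent when −6q + 3(1−q) = 4q − 14(1−q), giving q = 17/27.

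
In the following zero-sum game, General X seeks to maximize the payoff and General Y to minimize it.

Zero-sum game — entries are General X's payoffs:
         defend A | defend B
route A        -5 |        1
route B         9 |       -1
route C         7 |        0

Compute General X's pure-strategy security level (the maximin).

0

The worst-case payoff for each row is route A: -5, route B: -1, route C: 0.
The best of these is 0.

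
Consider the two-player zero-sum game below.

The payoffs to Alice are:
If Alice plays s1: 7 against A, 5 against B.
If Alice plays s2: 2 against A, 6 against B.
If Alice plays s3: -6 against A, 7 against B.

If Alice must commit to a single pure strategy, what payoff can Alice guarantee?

The worst-case payoff for each row is s1: 5, s2: 2, s3: -6.
The best of these is 5.

5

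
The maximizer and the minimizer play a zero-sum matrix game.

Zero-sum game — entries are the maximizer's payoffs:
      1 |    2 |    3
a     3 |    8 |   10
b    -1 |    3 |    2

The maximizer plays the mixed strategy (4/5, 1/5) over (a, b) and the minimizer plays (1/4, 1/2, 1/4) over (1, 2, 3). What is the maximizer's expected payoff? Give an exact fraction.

123/20

Against (1/4, 1/2, 1/4), each row's expected payoff is a: 29/4; b: 7/4.
Taking the (4/5, 1/5)-weighted average: (4/5)·(29/4) + (1/5)·(7/4) = 123/20.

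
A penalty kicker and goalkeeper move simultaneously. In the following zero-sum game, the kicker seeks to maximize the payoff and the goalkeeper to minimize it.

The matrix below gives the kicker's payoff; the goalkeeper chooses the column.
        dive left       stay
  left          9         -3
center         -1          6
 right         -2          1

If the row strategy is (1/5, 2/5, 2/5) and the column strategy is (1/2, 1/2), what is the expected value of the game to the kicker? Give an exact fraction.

Against (1/2, 1/2), each row's expected payoff is left: 3; center: 5/2; right: -1/2.
Taking the (1/5, 2/5, 2/5)-weighted average: (1/5)·(3) + (2/5)·(5/2) + (2/5)·(-1/2) = 7/5.

7/5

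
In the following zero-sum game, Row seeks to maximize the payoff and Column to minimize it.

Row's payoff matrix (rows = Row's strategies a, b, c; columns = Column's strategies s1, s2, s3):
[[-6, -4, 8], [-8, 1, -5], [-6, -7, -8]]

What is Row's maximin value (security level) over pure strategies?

The worst-case payoff for each row is a: -6, b: -8, c: -8.
The best of these is -6.

-6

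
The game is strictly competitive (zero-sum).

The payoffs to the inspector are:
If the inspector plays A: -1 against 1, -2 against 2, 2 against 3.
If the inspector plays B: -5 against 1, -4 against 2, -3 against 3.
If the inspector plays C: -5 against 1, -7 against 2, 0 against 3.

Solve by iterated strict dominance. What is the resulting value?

-2

Row C is strictly dominated by row A (-1>-5, -2>-7, 2>0); eliminate C.
Row B is strictly dominated by row A (-1>-5, -2>-4, 2>-3); eliminate B.
Column 3 is strictly dominated by 1 for the inspectee (-1<2); eliminate 3.
Column 1 is strictly dominated by 2 for the inspectee (-2<-1); eliminate 1.
Only (A, 2) remains, with payoff -2.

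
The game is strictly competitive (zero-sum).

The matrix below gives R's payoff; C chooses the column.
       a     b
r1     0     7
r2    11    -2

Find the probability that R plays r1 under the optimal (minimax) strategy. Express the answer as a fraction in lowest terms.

Row minima are 0 and -2, so R's maximin is 0; column maxima are 11 and 7, so C's minimax is 7. These differ, so the equilibrium is in mixed strategies.
Let R play r1 with probability p. C is indifferent when 11(1−p) = 7p − 2(1−p), giving p = 13/20.

13/20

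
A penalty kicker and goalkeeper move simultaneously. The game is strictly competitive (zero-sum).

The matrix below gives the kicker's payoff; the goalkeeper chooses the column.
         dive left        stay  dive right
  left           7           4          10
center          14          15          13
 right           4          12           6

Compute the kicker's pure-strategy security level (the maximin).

The worst-case payoff for each row is left: 4, center: 13, right: 4.
The best of these is 13.

13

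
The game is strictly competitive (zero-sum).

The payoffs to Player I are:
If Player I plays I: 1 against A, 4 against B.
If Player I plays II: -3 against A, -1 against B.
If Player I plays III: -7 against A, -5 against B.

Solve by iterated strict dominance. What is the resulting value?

1

Row III is strictly dominated by row I (1>-7, 4>-5); eliminate III.
Column B is strictly dominated by A for Player II (1<4, -3<-1); eliminate B.
Row II is strictly dominated by row I (1>-3); eliminate II.
Only (I, A) remains, with payoff 1.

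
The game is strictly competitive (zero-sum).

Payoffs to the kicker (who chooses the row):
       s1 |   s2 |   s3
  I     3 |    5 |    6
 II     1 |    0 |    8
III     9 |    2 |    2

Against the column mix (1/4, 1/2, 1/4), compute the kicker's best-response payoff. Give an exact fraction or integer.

I: (3)·(1/4) + (5)·(1/2) + (6)·(1/4) = 19/4.
II: (1)·(1/4) + (0)·(1/2) + (8)·(1/4) = 9/4.
III: (9)·(1/4) + (2)·(1/2) + (2)·(1/4) = 15/4.
The best pure response is I with expected payoff 19/4.

19/4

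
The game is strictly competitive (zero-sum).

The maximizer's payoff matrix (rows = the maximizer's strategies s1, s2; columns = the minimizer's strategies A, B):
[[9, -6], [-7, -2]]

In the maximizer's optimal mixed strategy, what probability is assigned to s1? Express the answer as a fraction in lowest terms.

1/4

Row minima are -6 and -7, so the maximizer's maximin is -6; column maxima are 9 and -2, so the minimizer's minimax is -2. These differ, so the equilibrium is in mixed strategies.
Let the maximizer play s1 with probability p. The minimizer is indifferent when 9p − 7(1−p) = −6p − 2(1−p), giving p = 1/4.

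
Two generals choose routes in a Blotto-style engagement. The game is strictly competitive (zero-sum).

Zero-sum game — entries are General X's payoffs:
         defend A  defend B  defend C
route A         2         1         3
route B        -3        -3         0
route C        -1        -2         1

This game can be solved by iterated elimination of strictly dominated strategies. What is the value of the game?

1

Row route B is strictly dominated by row route A (2>-3, 1>-3, 3>0); eliminate route B.
Row route C is strictly dominated by row route A (2>-1, 1>-2, 3>1); eliminate route C.
Column defend C is strictly dominated by defend A for General Y (2<3); eliminate defend C.
Column defend A is strictly dominated by defend B for General Y (1<2); eliminate defend A.
Only (route A, defend B) remains, with payoff 1.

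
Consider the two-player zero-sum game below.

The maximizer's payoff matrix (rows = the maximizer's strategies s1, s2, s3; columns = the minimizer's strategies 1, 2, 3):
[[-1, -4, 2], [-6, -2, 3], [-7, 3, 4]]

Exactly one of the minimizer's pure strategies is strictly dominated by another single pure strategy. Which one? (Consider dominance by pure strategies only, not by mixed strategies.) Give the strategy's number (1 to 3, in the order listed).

The minimizer prefers columns that give the maximizer less. Compare 3 with 1: -1 < 2, -6 < 3, -7 < 4.
So 1 strictly dominates 3 for the minimizer; 3 is strictly dominated.

3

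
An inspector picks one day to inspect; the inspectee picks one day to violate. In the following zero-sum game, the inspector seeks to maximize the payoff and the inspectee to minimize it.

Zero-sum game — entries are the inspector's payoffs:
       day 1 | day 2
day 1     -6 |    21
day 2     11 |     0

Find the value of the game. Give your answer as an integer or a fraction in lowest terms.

Row minima are -6 and 0, so the inspector's maximin is 0; column maxima are 11 and 21, so the inspectee's minimax is 11. These differ, so the equilibrium is in mixed strategies.
Let the inspector play day 1 with probability p. The inspectee is indifferent when −6p + 11(1−p) = 21p, giving p = 11/38.
Let the inspectee play day 1 with probability q. The inspector is indifferent when −6q + 21(1−q) = 11q, giving q = 21/38.
The value is -6·(21/38) + (21)·(17/38) = 231/38.

231/38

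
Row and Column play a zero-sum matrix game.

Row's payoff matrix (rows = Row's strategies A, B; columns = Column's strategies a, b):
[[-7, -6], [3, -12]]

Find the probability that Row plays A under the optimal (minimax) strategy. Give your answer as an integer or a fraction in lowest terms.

Row minima are -7 and -12, so Row's maximin is -7; column maxima are 3 and -6, so Column's minimax is -6. These differ, so the equilibrium is in mixed strategies.
Let Row play A with probability p. Column is indifferent when −7p + 3(1−p) = −6p − 12(1−p), giving p = 15/16.

15/16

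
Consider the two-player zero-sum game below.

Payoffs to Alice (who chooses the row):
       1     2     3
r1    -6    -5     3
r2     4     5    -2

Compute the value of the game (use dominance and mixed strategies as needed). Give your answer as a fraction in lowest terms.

Column 2 is strictly dominated by 1 for Bob (it gives Alice more in every row).
The remaining 2×2 game on (r1, r2) × (1, 3) has no saddle point. Let Alice play r1 with probability p; indifference gives −6p + 4(1−p) = 3p − 2(1−p), so p = 2/5.
Similarly Bob's optimal q on 1 is 1/3, and the value is -6·(1/3) + (3)·(2/3) = 0.

0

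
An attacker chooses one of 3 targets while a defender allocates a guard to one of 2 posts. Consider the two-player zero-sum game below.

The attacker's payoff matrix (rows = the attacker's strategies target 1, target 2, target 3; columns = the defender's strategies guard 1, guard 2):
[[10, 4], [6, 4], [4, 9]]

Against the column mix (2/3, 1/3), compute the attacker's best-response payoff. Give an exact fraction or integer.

8

target 1: (10)·(2/3) + (4)·(1/3) = 8.
target 2: (6)·(2/3) + (4)·(1/3) = 16/3.
target 3: (4)·(2/3) + (9)·(1/3) = 17/3.
The best pure response is target 1 with expected payoff 8.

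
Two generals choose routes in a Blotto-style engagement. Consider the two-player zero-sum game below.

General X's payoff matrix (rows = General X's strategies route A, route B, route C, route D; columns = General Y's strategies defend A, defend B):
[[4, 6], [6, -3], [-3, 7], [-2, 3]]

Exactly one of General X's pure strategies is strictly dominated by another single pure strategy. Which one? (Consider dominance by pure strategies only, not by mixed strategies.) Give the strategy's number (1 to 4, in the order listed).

4

Compare route D with route A: 4 > -2, 6 > 3.
So route A strictly dominates route D for General X; route D is strictly dominated.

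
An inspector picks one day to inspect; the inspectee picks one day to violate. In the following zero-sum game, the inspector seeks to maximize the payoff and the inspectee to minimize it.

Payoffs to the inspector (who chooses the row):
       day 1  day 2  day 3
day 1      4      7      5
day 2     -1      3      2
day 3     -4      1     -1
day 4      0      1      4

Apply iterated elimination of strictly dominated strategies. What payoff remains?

4

Row day 4 is strictly dominated by row day 1 (4>0, 7>1, 5>4); eliminate day 4.
Row day 3 is strictly dominated by row day 1 (4>-4, 7>1, 5>-1); eliminate day 3.
Row day 2 is strictly dominated by row day 1 (4>-1, 7>3, 5>2); eliminate day 2.
Column day 3 is strictly dominated by day 1 for the inspectee (4<5); eliminate day 3.
Column day 2 is strictly dominated by day 1 for the inspectee (4<7); eliminate day 2.
Only (day 1, day 1) remains, with payoff 4.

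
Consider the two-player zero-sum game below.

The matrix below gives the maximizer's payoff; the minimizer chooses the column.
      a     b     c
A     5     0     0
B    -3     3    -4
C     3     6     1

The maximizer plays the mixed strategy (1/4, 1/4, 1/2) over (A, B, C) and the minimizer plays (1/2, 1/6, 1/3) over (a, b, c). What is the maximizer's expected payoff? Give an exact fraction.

35/24

Against (1/2, 1/6, 1/3), each row's expected payoff is A: 5/2; B: -7/3; C: 17/6.
Taking the (1/4, 1/4, 1/2)-weighted average: (1/4)·(5/2) + (1/4)·(-7/3) + (1/2)·(17/6) = 35/24.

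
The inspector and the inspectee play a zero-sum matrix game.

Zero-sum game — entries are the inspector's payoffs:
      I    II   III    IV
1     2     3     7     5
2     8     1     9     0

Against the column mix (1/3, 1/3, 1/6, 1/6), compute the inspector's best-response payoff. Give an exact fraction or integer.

9/2

1: (2)·(1/3) + (3)·(1/3) + (7)·(1/6) + (5)·(1/6) = 11/3.
2: (8)·(1/3) + (1)·(1/3) + (9)·(1/6) + (0)·(1/6) = 9/2.
The best pure response is 2 with expected payoff 9/2.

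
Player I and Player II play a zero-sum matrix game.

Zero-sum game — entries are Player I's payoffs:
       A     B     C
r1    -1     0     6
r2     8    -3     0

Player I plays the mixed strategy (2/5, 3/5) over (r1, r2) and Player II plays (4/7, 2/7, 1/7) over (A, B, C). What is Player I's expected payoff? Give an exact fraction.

82/35

Against (4/7, 2/7, 1/7), each row's expected payoff is r1: 2/7; r2: 26/7.
Taking the (2/5, 3/5)-weighted average: (2/5)·(2/7) + (3/5)·(26/7) = 82/35.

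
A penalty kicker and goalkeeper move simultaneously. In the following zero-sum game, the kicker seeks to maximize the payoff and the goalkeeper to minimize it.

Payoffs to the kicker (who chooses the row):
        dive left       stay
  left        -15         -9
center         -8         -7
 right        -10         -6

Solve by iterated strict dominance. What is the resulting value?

Column stay is strictly dominated by dive left for the goalkeeper (-15<-9, -8<-7, -10<-6); eliminate stay.
Row right is strictly dominated by row center (-8>-10); eliminate right.
Row left is strictly dominated by row center (-8>-15); eliminate left.
Only (center, dive left) remains, with payoff -8.

-8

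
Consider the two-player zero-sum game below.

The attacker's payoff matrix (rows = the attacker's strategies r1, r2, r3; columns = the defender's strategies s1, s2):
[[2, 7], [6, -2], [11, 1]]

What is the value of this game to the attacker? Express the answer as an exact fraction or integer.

Row r2 is strictly dominated by row r3, so the attacker never plays it.
The remaining 2×2 game on (r1, r3) × (s1, s2) has no saddle point. Let the attacker play r1 with probability p; indifference gives 2p + 11(1−p) = 7p + (1−p), so p = 2/3.
Similarly the defender's optimal q on s1 is 2/5, and the value is 2·(2/5) + (7)·(3/5) = 5.

5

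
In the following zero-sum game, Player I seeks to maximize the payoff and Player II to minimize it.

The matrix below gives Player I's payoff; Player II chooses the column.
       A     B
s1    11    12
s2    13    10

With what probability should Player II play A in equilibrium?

Row minima are 11 and 10, so Player I's maximin is 11; column maxima are 13 and 12, so Player II's minimax is 12. These differ, so the equilibrium is in mixed strategies.
Let Player II play A with probability q. Player I is indifferent when 11q + 12(1−q) = 13q + 10(1−q), giving q = 1/2.

1/2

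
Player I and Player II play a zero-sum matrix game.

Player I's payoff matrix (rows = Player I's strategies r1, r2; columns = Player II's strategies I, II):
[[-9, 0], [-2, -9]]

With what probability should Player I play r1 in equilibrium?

7/16

Row minima are -9 and -9, so Player I's maximin is -9; column maxima are -2 and 0, so Player II's minimax is -2. These differ, so the equilibrium is in mixed strategies.
Let Player I play r1 with probability p. Player II is indifferent when −9p − 2(1−p) = −9(1−p), giving p = 7/16.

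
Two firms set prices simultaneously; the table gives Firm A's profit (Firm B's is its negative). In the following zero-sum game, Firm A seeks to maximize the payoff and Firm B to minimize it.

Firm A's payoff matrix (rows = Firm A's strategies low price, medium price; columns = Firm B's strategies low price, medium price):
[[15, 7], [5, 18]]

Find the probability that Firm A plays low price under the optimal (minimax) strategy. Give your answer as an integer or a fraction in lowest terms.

Row minima are 7 and 5, so Firm A's maximin is 7; column maxima are 15 and 18, so Firm B's minimax is 15. These differ, so the equilibrium is in mixed strategies.
Let Firm A play low price with probability p. Firm B is indifferent when 15p + 5(1−p) = 7p + 18(1−p), giving p = 13/21.

13/21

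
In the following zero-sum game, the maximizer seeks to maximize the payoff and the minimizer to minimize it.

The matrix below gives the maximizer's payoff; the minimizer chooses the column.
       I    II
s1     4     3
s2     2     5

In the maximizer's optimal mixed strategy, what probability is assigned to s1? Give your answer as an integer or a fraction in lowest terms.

3/4

Row minima are 3 and 2, so the maximizer's maximin is 3; column maxima are 4 and 5, so the minimizer's minimax is 4. These differ, so the equilibrium is in mixed strategies.
Let the maximizer play s1 with probability p. The minimizer is indifferent when 4p + 2(1−p) = 3p + 5(1−p), giving p = 3/4.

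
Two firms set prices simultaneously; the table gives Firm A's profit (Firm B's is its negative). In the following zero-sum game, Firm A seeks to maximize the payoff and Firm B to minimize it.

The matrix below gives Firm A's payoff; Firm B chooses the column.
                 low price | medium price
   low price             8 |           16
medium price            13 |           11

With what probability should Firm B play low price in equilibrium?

Row minima are 8 and 11, so Firm A's maximin is 11; column maxima are 13 and 16, so Firm B's minimax is 13. These differ, so the equilibrium is in mixed strategies.
Let Firm B play low price with probability q. Firm A is indifferent when 8q + 16(1−q) = 13q + 11(1−q), giving q = 1/2.

1/2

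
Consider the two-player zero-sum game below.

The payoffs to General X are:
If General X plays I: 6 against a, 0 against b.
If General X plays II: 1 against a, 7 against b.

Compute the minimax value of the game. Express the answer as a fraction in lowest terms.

Row minima are 0 and 1, so General X's maximin is 1; column maxima are 6 and 7, so General Y's minimax is 6. These differ, so the equilibrium is in mixed strategies.
Let General X play I with probability p. General Y is indifferent when 6p + (1−p) = 7(1−p), giving p = 1/2.
Let General Y play a with probability q. General X is indifferent when 6q = q + 7(1−q), giving q = 7/12.
The value is 6·(7/12) + (0)·(5/12) = 7/2.

7/2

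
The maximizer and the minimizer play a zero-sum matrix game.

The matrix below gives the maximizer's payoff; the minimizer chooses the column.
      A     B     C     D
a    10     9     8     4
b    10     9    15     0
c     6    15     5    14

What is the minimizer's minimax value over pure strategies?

The worst case (largest entry) in each column is A: 10, B: 15, C: 15, D: 14.
The best (smallest) of these is 10.

10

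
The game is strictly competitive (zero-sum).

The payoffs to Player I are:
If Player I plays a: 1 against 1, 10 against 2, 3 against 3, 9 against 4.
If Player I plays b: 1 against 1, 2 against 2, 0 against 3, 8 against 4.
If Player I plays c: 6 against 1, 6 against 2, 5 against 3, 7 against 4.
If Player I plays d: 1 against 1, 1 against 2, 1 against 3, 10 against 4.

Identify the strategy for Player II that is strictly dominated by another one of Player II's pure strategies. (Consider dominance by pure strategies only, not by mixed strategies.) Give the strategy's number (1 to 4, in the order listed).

4

Player II prefers columns that give Player I less. Compare 4 with 1: 1 < 9, 1 < 8, 6 < 7, 1 < 10.
So 1 strictly dominates 4 for Player II; 4 is strictly dominated.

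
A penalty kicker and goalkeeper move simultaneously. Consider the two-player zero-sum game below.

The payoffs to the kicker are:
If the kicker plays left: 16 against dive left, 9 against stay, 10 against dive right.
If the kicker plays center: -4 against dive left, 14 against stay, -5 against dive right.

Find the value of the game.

37/4

Column dive left is strictly dominated by dive right for the goalkeeper (it gives the kicker more in every row).
The remaining 2×2 game on (left, center) × (stay, dive right) has no saddle point. Let the kicker play left with probability p; indifference gives 9p + 14(1−p) = 10p − 5(1−p), so p = 19/20.
Similarly the goalkeeper's optimal q on stay is 3/4, and the value is 9·(3/4) + (10)·(1/4) = 37/4.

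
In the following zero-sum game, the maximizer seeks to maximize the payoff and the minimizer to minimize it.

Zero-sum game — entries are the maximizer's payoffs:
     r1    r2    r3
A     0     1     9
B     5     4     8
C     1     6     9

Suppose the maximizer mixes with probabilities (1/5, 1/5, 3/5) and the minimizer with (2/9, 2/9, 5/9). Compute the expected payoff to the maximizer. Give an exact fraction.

94/15

Against (2/9, 2/9, 5/9), each row's expected payoff is A: 47/9; B: 58/9; C: 59/9.
Taking the (1/5, 1/5, 3/5)-weighted average: (1/5)·(47/9) + (1/5)·(58/9) + (3/5)·(59/9) = 94/15.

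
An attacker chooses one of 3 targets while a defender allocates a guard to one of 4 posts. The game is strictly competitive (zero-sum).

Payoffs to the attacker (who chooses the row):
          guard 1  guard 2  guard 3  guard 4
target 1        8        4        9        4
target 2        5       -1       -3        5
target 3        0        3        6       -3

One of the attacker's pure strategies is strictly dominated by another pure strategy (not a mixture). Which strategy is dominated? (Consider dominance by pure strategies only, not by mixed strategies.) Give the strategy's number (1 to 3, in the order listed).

3

Compare target 3 with target 1: 8 > 0, 4 > 3, 9 > 6, 4 > -3.
So target 1 strictly dominates target 3 for the attacker; target 3 is strictly dominated.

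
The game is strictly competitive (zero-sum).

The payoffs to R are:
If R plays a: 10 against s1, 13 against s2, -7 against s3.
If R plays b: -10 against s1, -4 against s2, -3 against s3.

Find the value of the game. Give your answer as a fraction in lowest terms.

Column s2 is strictly dominated by s1 for C (it gives R more in every row).
The remaining 2×2 game on (a, b) × (s1, s3) has no saddle point. Let R play a with probability p; indifference gives 10p − 10(1−p) = −7p − 3(1−p), so p = 7/24.
Similarly C's optimal q on s1 is 1/6, and the value is 10·(1/6) + (-7)·(5/6) = -25/6.

-25/6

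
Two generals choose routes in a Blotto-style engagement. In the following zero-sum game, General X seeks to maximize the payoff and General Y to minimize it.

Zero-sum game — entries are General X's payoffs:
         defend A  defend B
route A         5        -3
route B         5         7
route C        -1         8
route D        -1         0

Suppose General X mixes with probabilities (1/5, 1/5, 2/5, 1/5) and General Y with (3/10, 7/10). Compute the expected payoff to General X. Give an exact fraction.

Against (3/10, 7/10), each row's expected payoff is route A: -3/5; route B: 32/5; route C: 53/10; route D: -3/10.
Taking the (1/5, 1/5, 2/5, 1/5)-weighted average: (1/5)·(-3/5) + (1/5)·(32/5) + (2/5)·(53/10) + (1/5)·(-3/10) = 161/50.

161/50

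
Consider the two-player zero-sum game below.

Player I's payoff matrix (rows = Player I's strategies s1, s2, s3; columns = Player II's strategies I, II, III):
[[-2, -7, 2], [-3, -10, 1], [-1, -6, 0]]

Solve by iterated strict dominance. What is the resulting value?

Row s2 is strictly dominated by row s1 (-2>-3, -7>-10, 2>1); eliminate s2.
Column III is strictly dominated by I for Player II (-2<2, -1<0); eliminate III.
Column I is strictly dominated by II for Player II (-7<-2, -6<-1); eliminate I.
Row s1 is strictly dominated by row s3 (-6>-7); eliminate s1.
Only (s3, II) remains, with payoff -6.

-6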